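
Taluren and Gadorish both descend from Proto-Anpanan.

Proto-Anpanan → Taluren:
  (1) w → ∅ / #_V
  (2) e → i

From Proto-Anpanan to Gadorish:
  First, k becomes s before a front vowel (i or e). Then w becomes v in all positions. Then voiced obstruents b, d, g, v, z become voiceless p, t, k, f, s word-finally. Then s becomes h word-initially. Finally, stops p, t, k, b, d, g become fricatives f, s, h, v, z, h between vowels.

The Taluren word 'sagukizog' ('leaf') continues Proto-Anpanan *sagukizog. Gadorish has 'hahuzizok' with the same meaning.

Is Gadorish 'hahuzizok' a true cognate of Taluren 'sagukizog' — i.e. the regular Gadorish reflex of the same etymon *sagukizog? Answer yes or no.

no

Derive the expected Gadorish reflex of *sagukizog:
Gadorish: *sagukizog > sagusizog > sagusizok > hagusizok > hahusizok  (by palatalisation, final devoicing, debuccalisation, intervocalic lenition)
The regular Gadorish reflex would be 'hahusizok', but the attested form is 'hahuzizok'. The correspondence is irregular, so they are not cognates (the Gadorish form has a different source).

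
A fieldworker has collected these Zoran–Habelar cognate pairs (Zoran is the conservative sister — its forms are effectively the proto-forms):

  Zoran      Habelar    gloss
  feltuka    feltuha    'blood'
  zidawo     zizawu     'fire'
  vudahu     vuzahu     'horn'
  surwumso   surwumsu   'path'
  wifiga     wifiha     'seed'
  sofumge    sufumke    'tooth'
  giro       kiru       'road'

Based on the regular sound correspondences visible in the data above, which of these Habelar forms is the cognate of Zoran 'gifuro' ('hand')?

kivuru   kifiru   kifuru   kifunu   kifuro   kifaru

giro ~ kiru — Zoran g corresponds to Habelar k word-initially before a front vowel.
zidawo ~ zizawu, surwumso ~ surwumsu — Zoran o corresponds to Habelar u word-finally.
Applying these to Zoran 'gifuro':
  gifuro → kifuro   (g→k word-initially before a front vowel)
  kifuro → kifuru   (o→u word-finally)
So the Habelar cognate is 'kifuru'.

kifuru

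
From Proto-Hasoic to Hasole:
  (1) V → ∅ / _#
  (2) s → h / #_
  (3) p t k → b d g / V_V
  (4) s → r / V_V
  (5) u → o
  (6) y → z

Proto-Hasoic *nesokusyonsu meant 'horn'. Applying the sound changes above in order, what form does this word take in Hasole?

Hasole: *nesokusyonsu > nesokusyons > nesogusyons > nerogusyons > nerogosyons > nerogoszons  (by apocope, intervocalic voicing, rhotacism, vowel merger, unconditioned shift)

nerogoszons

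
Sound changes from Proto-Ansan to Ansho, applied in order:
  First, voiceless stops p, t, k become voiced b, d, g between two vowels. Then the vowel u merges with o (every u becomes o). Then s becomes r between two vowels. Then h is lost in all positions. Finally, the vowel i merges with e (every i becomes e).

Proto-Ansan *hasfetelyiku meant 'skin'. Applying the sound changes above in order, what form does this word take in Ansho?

asfedelyego

Ansho: start from *hasfetelyiku.
  rule 1 (intervocalic voicing): hasfetelyiku → hasfedelyigu
  rule 2 (vowel merger): hasfedelyigu → hasfedelyigo
  rule 3: no change — hasfedelyigo
  rule 4 (h-loss): hasfedelyigo → asfedelyigo
  rule 5 (vowel merger): asfedelyigo → asfedelyego
  ⇒ Ansho asfedelyego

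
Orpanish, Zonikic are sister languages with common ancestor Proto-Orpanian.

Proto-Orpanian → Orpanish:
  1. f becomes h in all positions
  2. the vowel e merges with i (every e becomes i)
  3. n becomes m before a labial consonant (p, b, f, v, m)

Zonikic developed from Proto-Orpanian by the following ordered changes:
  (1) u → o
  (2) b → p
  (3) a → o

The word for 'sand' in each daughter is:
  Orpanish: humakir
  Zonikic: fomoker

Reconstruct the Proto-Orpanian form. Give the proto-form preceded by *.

Position 1: Orpanish has h, Zonikic has f. Zonikic preserves f here (none of its changes turn any other segment into f), so the proto-segment is *f.
Position 4: Orpanish has a, Zonikic has o. Orpanish preserves a here (none of its changes turn any other segment into a), so the proto-segment is *a.
Continuing position by position gives *fumaker; check it forward:
Orpanish: *fumaker
  fumaker → humaker   [unconditioned shift]
  humaker → humakir   [vowel merger]
  humakir (rule 3 does not apply)
  giving Orpanish humakir.
Zonikic: start from *fumaker.
  rule 1 (vowel merger): fumaker → fomaker
  rule 2: no change — fomaker
  rule 3 (vowel merger): fomaker → fomoker
  ⇒ Zonikic fomoker
*fumaker is the unique common source.

*fumaker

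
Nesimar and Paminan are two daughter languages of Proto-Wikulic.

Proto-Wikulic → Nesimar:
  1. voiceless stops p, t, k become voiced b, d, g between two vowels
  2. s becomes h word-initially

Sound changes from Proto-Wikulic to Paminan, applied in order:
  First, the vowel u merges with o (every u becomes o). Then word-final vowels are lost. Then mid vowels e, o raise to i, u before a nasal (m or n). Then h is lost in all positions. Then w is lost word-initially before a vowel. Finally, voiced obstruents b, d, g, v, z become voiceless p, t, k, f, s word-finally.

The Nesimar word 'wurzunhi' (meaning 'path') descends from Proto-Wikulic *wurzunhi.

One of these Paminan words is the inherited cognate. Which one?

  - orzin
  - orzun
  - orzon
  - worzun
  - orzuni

orzun

Paminan: *wurzunhi > worzonhi > worzonh > worzunh > worzun > orzun  (by vowel merger, apocope, pre-nasal raising, h-loss, glide loss)
Among the options, 'orzun' alone shows every Paminan change applied in order.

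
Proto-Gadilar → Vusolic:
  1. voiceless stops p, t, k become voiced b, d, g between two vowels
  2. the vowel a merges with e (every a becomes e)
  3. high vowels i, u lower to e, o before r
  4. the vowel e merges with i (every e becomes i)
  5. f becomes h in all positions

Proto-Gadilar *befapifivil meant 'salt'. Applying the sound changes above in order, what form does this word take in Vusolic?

bihibihivil

Vusolic: *befapifivil
  befapifivil → befabifivil   [intervocalic voicing]
  befabifivil → befebifivil   [vowel merger]
  befebifivil (rule 3 does not apply)
  befebifivil → bifibifivil   [vowel merger]
  bifibifivil → bihibihivil   [unconditioned shift]
  giving Vusolic bihibihivil.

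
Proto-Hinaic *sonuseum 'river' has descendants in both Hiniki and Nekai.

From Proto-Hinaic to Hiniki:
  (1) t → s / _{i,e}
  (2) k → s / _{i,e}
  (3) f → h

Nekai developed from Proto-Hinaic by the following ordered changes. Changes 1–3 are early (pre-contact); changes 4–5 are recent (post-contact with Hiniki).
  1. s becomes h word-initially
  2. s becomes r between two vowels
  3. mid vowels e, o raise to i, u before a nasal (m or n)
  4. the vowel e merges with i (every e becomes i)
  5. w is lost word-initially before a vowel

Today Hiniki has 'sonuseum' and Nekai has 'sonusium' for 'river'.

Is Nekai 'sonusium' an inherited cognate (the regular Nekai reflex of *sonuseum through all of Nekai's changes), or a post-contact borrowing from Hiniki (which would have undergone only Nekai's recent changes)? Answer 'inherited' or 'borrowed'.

If inherited, *sonuseum would pass through all of Nekai's changes:
Nekai: *sonuseum
  sonuseum → honuseum   [debuccalisation]
  honuseum → honureum   [rhotacism]
  honureum → hunureum   [pre-nasal raising]
  hunureum → hunurium   [vowel merger]
  hunurium (rule 5 does not apply)
  giving Nekai hunurium.
If borrowed from Hiniki 'sonuseum' after the early changes, it would undergo only the recent ones:
  rule 4 (vowel merger): sonuseum → sonusium
  rule 5 (glide loss): no change (sonusium)
  ⇒ as a loan: sonusium
Nekai 'sonusium' matches the loan outcome 'sonusium', not the inherited 'hunurium' — it skipped the early Nekai changes, so it was borrowed from Hiniki.

borrowed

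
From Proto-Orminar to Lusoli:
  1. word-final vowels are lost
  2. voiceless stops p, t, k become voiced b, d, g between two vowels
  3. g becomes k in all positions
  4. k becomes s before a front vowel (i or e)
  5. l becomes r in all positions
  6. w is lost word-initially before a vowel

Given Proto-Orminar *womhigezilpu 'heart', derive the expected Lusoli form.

omhisezirp

Lusoli: *womhigezilpu
  womhigezilpu → womhigezilp   [apocope]
  womhigezilp (rule 2 does not apply)
  womhigezilp → womhikezilp   [unconditioned shift]
  womhikezilp → womhisezilp   [palatalisation]
  womhisezilp → womhisezirp   [unconditioned shift]
  womhisezirp → omhisezirp   [glide loss]
  giving Lusoli omhisezirp.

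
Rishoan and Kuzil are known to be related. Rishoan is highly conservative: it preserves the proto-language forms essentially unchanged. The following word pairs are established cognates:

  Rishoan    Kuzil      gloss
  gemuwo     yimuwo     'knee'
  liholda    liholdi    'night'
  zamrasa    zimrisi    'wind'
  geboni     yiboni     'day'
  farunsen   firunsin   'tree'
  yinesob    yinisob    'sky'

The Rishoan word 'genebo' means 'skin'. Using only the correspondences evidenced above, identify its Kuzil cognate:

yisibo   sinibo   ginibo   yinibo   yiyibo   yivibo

yinibo

gemuwo ~ yimuwo, geboni ~ yiboni — Rishoan g corresponds to Kuzil y word-initially before a front vowel.
farunsen ~ firunsin — Rishoan e corresponds to Kuzil i after a consonant, before a nasal.
geboni ~ yiboni — Rishoan e corresponds to Kuzil i after a consonant, before a labial obstruent.
Applying these to Rishoan 'genebo':
  genebo → yenebo   (g→y word-initially before a front vowel)
  yenebo → yinebo   (e→i after a consonant, before a nasal)
  yinebo → yinibo   (e→i after a consonant, before a labial obstruent)
So the Kuzil cognate is 'yinibo'.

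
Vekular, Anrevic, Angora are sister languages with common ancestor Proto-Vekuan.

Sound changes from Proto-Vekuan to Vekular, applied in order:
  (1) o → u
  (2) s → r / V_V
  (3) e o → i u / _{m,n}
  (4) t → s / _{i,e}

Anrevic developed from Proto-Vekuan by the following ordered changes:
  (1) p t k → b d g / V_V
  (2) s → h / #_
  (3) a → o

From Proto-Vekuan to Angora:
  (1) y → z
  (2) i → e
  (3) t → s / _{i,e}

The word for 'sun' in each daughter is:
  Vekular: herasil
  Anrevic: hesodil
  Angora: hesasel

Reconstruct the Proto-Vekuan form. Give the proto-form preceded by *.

*hesatil

Position 6: Vekular has i, Anrevic has i, Angora has e. Anrevic preserves i here (none of its changes turn any other segment into i), so the proto-segment is *i.
Position 3: Vekular has r, Anrevic has s, Angora has s. Anrevic preserves s here (none of its changes turn any other segment into s), so the proto-segment is *s.
This points to *hesatil. Verify forward in each daughter:
Vekular: *hesatil > heratil > herasil  (by rhotacism, palatalisation)
Anrevic: *hesatil > hesadil > hesodil  (by intervocalic voicing, vowel merger)
Angora: start from *hesatil.
  rule 1: no change — hesatil
  rule 2 (vowel merger): hesatil → hesatel
  rule 3 (palatalisation): hesatel → hesasel
  ⇒ Angora hesasel
*hesatil is the unique common source.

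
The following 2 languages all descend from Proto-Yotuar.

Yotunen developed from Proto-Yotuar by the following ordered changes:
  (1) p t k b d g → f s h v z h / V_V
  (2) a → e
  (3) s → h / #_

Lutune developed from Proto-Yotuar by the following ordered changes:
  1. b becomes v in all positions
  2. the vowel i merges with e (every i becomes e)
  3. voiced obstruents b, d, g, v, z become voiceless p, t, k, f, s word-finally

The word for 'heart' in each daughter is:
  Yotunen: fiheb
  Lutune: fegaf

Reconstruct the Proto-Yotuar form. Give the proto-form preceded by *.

Position 2: Yotunen has i, Lutune has e. Yotunen preserves i here (none of its changes turn any other segment into i), so the proto-segment is *i.
Position 4: Yotunen has e, Lutune has a. Lutune preserves a here (none of its changes turn any other segment into a), so the proto-segment is *a.
Position 3: Yotunen has h, Lutune has g. Lutune preserves g here (none of its changes turn any other segment into g), so the proto-segment is *g.
This points to *figab. Verify forward in each daughter:
Yotunen: start from *figab.
  rule 1 (intervocalic lenition): figab → fihab
  rule 2 (vowel merger): fihab → fiheb
  rule 3: no change — fiheb
  ⇒ Yotunen fiheb
Lutune: *figab > figav > fegav > fegaf  (by unconditioned shift, vowel merger, final devoicing)
*figab is the unique common source.

*figab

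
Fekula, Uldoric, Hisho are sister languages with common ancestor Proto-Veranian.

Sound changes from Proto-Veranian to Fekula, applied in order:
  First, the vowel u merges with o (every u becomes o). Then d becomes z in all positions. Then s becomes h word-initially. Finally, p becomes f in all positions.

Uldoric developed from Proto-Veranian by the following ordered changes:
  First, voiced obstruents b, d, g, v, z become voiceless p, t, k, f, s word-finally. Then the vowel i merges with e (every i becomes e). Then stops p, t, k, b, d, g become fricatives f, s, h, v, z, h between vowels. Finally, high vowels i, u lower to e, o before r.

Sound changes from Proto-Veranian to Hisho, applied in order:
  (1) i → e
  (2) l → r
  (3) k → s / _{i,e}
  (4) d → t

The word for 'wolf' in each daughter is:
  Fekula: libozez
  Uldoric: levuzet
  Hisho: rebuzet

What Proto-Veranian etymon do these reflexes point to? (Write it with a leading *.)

Position 4: Fekula has o, Uldoric has u, Hisho has u. Uldoric preserves u here (none of its changes turn any other segment into u), so the proto-segment is *u.
Position 7: Fekula has z, Uldoric has t, Hisho has t. Taking the neighbouring segments as reconstructed: Fekula z could go back to *d or *z; Uldoric t could go back to *t or *d; Hisho t could go back to *t or *d — the one source consistent with every daughter is *d.
Position 2: Fekula has i, Uldoric has e, Hisho has e. Fekula preserves i here (none of its changes turn any other segment into i), so the proto-segment is *i.
Verify the candidate proto-form against each daughter:
Fekula: *libuzed
  libuzed → libozed   [vowel merger]
  libozed → libozez   [unconditioned shift]
  libozez (rule 3 does not apply)
  libozez (rule 4 does not apply)
  giving Fekula libozez.
Uldoric: *libuzed > libuzet > lebuzet > levuzet  (by final devoicing, vowel merger, intervocalic lenition)
Hisho: start from *libuzed.
  rule 1 (vowel merger): libuzed → lebuzed
  rule 2 (unconditioned shift): lebuzed → rebuzed
  rule 3: no change — rebuzed
  rule 4 (unconditioned shift): rebuzed → rebuzet
  ⇒ Hisho rebuzet
Only *libuzed yields all of Fekula libozez, Uldoric levuzet, Hisho rebuzet.

*libuzed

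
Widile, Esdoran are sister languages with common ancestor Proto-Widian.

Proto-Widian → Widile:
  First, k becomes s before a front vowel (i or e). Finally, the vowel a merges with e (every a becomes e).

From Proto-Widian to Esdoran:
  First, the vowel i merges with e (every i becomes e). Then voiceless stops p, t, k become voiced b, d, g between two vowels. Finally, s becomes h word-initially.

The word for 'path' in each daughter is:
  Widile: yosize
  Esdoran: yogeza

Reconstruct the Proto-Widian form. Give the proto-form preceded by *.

*yokiza

Position 3: Widile has s, Esdoran has g. Taking the neighbouring segments as reconstructed: Widile s could go back to *k or *s; Esdoran g could go back to *k or *g — the one source consistent with every daughter is *k.
Position 4: Widile has i, Esdoran has e. Widile preserves i here (none of its changes turn any other segment into i), so the proto-segment is *i.
Position 6: Widile has e, Esdoran has a. Esdoran preserves a here (none of its changes turn any other segment into a), so the proto-segment is *a.
The remaining positions agree across the daughters. Check the candidate against every language:
Widile: *yokiza > yosiza > yosize  (by palatalisation, vowel merger)
Esdoran: start from *yokiza.
  rule 1 (vowel merger): yokiza → yokeza
  rule 2 (intervocalic voicing): yokeza → yogeza
  rule 3: no change — yogeza
  ⇒ Esdoran yogeza
No other proto-form is consistent with every reflex, so the reconstruction is *yokiza.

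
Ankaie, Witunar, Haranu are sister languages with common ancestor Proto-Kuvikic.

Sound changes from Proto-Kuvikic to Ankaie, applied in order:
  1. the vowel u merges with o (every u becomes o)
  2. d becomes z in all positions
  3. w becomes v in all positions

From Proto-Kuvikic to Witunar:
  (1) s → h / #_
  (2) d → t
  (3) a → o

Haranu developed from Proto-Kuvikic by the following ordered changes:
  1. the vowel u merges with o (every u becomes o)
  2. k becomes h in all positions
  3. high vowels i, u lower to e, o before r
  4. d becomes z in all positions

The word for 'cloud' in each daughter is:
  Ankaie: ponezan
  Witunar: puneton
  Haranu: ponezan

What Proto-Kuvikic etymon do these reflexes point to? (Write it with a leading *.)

*punedan

Position 6: Ankaie has a, Witunar has o, Haranu has a. Ankaie preserves a here (none of its changes turn any other segment into a), so the proto-segment is *a.
Position 5: Ankaie has z, Witunar has t, Haranu has z. Taking the neighbouring segments as reconstructed: Ankaie z could go back to *d or *z; Witunar t could go back to *t or *d; Haranu z could go back to *d or *z — the one source consistent with every daughter is *d.
This points to *punedan. Verify forward in each daughter:
Ankaie: *punedan
  punedan → ponedan   [vowel merger]
  ponedan → ponezan   [unconditioned shift]
  ponezan (rule 3 does not apply)
  giving Ankaie ponezan.
Witunar: *punedan > punetan > puneton  (by unconditioned shift, vowel merger)
Haranu: *punedan
  punedan → ponedan   [vowel merger]
  ponedan (rule 2 does not apply)
  ponedan (rule 3 does not apply)
  ponedan → ponezan   [unconditioned shift]
  giving Haranu ponezan.
*punedan is the unique common source.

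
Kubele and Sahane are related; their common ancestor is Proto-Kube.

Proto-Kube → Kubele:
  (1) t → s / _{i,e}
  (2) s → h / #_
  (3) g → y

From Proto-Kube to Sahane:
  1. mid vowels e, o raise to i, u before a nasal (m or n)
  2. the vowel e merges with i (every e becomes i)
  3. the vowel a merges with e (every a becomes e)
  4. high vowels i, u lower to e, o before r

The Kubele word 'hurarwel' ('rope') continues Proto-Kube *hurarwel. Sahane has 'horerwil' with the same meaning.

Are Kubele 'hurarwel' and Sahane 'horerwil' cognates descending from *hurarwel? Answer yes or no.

yes

Derive the expected Sahane reflex of *hurarwel:
Sahane: start from *hurarwel.
  rule 1: no change — hurarwel
  rule 2 (vowel merger): hurarwel → hurarwil
  rule 3 (vowel merger): hurarwil → hurerwil
  rule 4 (pre-rhotic lowering): hurerwil → horerwil
  ⇒ Sahane horerwil
Sahane 'horerwil' matches the regular reflex exactly, so the pair is cognate.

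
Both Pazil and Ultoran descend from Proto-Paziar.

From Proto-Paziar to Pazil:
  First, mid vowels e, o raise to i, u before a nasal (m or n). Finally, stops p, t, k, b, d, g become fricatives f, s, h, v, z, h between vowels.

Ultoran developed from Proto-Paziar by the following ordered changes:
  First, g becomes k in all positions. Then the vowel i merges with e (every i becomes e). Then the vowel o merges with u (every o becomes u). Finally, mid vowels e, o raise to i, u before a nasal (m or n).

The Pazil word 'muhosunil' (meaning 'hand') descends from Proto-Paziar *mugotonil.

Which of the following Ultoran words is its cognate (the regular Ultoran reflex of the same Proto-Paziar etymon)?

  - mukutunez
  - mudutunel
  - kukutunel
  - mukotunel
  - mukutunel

Ultoran: *mugotonil
  mugotonil → mukotonil   [unconditioned shift]
  mukotonil → mukotonel   [vowel merger]
  mukotonel → mukutunel   [vowel merger]
  mukutunel (rule 4 does not apply)
  giving Ultoran mukutunel.
Only 'mukutunel' matches the regular Ultoran development of *mugotonil.

mukutunel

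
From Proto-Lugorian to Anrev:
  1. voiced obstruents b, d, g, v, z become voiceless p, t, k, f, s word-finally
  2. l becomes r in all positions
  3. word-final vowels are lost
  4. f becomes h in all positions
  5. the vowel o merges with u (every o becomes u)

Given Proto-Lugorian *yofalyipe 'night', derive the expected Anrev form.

yuharyip

Anrev: *yofalyipe
  yofalyipe (rule 1 does not apply)
  yofalyipe → yofaryipe   [unconditioned shift]
  yofaryipe → yofaryip   [apocope]
  yofaryip → yoharyip   [unconditioned shift]
  yoharyip → yuharyip   [vowel merger]
  giving Anrev yuharyip.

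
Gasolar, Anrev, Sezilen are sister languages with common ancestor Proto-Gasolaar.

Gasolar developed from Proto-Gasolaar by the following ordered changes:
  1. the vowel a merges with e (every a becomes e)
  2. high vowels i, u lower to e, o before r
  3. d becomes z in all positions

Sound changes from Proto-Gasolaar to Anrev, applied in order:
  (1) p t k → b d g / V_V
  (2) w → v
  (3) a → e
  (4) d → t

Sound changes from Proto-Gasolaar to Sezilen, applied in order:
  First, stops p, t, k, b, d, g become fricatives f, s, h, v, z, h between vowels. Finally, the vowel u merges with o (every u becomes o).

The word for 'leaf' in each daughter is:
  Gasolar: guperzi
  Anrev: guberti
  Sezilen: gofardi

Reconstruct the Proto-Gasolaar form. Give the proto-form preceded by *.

Position 6: Gasolar has z, Anrev has t, Sezilen has d. Sezilen preserves d here (none of its changes turn any other segment into d), so the proto-segment is *d.
Position 4: Gasolar has e, Anrev has e, Sezilen has a. Sezilen preserves a here (none of its changes turn any other segment into a), so the proto-segment is *a.
This points to *gupardi. Verify forward in each daughter:
Gasolar: *gupardi
  gupardi → guperdi   [vowel merger]
  guperdi (rule 2 does not apply)
  guperdi → guperzi   [unconditioned shift]
  giving Gasolar guperzi.
Anrev: *gupardi > gubardi > guberdi > guberti  (by intervocalic voicing, vowel merger, unconditioned shift)
Sezilen: *gupardi
  gupardi → gufardi   [intervocalic lenition]
  gufardi → gofardi   [vowel merger]
  giving Sezilen gofardi.
Only *gupardi yields all of Gasolar guperzi, Anrev guberti, Sezilen gofardi.

*gupardi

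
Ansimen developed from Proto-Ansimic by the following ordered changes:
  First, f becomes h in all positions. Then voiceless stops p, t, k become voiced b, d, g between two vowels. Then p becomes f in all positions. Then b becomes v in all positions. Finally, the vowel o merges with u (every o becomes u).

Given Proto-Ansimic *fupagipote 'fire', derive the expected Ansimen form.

Ansimen: *fupagipote
  fupagipote → hupagipote   [unconditioned shift]
  hupagipote → hubagibode   [intervocalic voicing]
  hubagibode (rule 3 does not apply)
  hubagibode → huvagivode   [unconditioned shift]
  huvagivode → huvagivude   [vowel merger]
  giving Ansimen huvagivude.

huvagivude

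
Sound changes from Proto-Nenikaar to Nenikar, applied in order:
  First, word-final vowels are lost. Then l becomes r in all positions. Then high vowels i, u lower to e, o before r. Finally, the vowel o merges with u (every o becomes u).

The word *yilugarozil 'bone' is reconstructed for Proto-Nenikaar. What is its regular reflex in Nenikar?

yerugaruzer

Nenikar: start from *yilugarozil.
  rule 1: no change — yilugarozil
  rule 2 (unconditioned shift): yilugarozil → yirugarozir
  rule 3 (pre-rhotic lowering): yirugarozir → yerugarozer
  rule 4 (vowel merger): yerugarozer → yerugaruzer
  ⇒ Nenikar yerugaruzer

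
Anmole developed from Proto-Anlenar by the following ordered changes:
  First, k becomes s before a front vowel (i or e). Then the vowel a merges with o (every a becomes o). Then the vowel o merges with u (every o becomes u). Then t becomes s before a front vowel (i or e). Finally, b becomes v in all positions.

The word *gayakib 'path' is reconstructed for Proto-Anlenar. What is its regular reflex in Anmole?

Anmole: *gayakib
  gayakib → gayasib   [palatalisation]
  gayasib → goyosib   [vowel merger]
  goyosib → guyusib   [vowel merger]
  guyusib (rule 4 does not apply)
  guyusib → guyusiv   [unconditioned shift]
  giving Anmole guyusiv.

guyusiv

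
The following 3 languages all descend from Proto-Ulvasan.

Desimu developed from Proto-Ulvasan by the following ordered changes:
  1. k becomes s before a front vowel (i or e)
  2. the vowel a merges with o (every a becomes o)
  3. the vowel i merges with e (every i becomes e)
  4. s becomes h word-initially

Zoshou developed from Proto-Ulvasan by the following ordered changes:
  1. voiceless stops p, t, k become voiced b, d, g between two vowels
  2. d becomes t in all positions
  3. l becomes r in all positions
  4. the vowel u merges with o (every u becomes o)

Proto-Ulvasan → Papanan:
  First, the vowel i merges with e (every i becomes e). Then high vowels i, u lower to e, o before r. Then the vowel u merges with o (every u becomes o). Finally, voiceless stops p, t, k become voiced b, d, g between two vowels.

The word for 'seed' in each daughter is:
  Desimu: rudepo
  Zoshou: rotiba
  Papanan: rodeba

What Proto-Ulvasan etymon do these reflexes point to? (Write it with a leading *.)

*rudipa

Position 3: Desimu has d, Zoshou has t, Papanan has d. Desimu preserves d here (none of its changes turn any other segment into d), so the proto-segment is *d.
Position 5: Desimu has p, Zoshou has b, Papanan has b. Desimu preserves p here (none of its changes turn any other segment into p), so the proto-segment is *p.
Position 2: Desimu has u, Zoshou has o, Papanan has o. Desimu preserves u here (none of its changes turn any other segment into u), so the proto-segment is *u.
This points to *rudipa. Verify forward in each daughter:
Desimu: start from *rudipa.
  rule 1: no change — rudipa
  rule 2 (vowel merger): rudipa → rudipo
  rule 3 (vowel merger): rudipo → rudepo
  rule 4: no change — rudepo
  ⇒ Desimu rudepo
Zoshou: *rudipa
  rudipa → rudiba   [intervocalic voicing]
  rudiba → rutiba   [unconditioned shift]
  rutiba (rule 3 does not apply)
  rutiba → rotiba   [vowel merger]
  giving Zoshou rotiba.
Papanan: *rudipa
  rudipa → rudepa   [vowel merger]
  rudepa (rule 2 does not apply)
  rudepa → rodepa   [vowel merger]
  rodepa → rodeba   [intervocalic voicing]
  giving Papanan rodeba.
No other proto-form is consistent with every reflex, so the reconstruction is *rudipa.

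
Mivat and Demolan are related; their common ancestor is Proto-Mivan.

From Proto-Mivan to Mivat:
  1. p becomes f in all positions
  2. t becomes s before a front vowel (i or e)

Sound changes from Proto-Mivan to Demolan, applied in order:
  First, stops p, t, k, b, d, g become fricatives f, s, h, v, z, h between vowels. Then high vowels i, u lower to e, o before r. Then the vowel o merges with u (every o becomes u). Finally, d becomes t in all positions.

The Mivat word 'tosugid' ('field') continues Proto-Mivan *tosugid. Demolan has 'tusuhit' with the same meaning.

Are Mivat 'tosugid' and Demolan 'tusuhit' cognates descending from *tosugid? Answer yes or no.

yes

Derive the expected Demolan reflex of *tosugid:
Demolan: *tosugid
  tosugid → tosuhid   [intervocalic lenition]
  tosuhid (rule 2 does not apply)
  tosuhid → tusuhid   [vowel merger]
  tusuhid → tusuhit   [unconditioned shift]
  giving Demolan tusuhit.
Demolan 'tusuhit' matches the regular reflex exactly, so the pair is cognate.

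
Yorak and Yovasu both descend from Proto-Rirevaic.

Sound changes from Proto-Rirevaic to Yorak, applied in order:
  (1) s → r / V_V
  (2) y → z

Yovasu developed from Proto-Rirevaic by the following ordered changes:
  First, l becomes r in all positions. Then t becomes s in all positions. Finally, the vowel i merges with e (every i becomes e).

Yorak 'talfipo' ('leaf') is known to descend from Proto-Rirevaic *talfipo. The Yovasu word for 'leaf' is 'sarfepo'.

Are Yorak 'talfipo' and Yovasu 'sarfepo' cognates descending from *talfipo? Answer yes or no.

Derive the expected Yovasu reflex of *talfipo:
Yovasu: *talfipo > tarfipo > sarfipo > sarfepo  (by unconditioned shift, unconditioned shift, vowel merger)
Yovasu 'sarfepo' matches the regular reflex exactly, so the pair is cognate.

yes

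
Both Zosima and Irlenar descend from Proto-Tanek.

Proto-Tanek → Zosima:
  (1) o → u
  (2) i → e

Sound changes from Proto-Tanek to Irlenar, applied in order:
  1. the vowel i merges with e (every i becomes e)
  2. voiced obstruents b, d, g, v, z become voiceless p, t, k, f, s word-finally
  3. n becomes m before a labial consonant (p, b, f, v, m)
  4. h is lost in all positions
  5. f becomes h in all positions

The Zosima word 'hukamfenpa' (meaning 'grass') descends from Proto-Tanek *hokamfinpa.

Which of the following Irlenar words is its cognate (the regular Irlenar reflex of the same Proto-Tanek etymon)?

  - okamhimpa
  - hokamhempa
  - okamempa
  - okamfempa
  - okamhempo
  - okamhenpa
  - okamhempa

Irlenar: start from *hokamfinpa.
  rule 1 (vowel merger): hokamfinpa → hokamfenpa
  rule 2: no change — hokamfenpa
  rule 3 (nasal place assimilation): hokamfenpa → hokamfempa
  rule 4 (h-loss): hokamfempa → okamfempa
  rule 5 (unconditioned shift): okamfempa → okamhempa
  ⇒ Irlenar okamhempa
Among the options, 'okamhempa' alone shows every Irlenar change applied in order.

okamhempa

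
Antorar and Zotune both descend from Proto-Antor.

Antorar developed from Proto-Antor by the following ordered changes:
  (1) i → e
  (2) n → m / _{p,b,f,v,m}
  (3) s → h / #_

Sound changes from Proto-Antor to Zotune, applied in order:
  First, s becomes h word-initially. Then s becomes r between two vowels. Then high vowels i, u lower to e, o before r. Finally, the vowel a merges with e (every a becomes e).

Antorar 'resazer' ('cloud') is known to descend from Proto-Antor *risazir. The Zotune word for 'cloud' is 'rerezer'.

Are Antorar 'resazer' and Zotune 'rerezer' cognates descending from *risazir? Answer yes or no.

Derive the expected Zotune reflex of *risazir:
Zotune: start from *risazir.
  rule 1: no change — risazir
  rule 2 (rhotacism): risazir → rirazir
  rule 3 (pre-rhotic lowering): rirazir → rerazer
  rule 4 (vowel merger): rerazer → rerezer
  ⇒ Zotune rerezer
Zotune 'rerezer' matches the regular reflex exactly, so the pair is cognate.

yes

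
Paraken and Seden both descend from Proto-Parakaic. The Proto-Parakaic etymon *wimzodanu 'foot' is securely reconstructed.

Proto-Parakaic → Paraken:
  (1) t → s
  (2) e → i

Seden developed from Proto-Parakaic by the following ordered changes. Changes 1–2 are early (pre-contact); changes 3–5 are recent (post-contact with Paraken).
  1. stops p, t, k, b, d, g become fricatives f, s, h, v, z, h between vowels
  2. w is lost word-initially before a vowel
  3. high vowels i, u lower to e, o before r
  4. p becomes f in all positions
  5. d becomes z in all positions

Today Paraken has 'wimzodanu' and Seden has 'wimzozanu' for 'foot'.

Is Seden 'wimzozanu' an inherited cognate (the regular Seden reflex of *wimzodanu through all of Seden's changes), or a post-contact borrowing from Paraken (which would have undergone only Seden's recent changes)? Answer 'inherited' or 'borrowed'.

If inherited, *wimzodanu would pass through all of Seden's changes:
Seden: *wimzodanu > wimzozanu > imzozanu  (by intervocalic lenition, glide loss)
If borrowed from Paraken 'wimzodanu' after the early changes, it would undergo only the recent ones:
  rule 3 (pre-rhotic lowering): no change (wimzodanu)
  rule 4 (unconditioned shift): no change (wimzodanu)
  rule 5 (unconditioned shift): wimzodanu → wimzozanu
  ⇒ as a loan: wimzozanu
Seden 'wimzozanu' matches the loan outcome 'wimzozanu', not the inherited 'imzozanu' — it skipped the early Seden changes, so it was borrowed from Paraken.

borrowed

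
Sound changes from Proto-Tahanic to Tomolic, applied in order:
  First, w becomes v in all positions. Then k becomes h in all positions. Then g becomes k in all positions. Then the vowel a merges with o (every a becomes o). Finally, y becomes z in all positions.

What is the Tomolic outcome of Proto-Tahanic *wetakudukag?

vetohuduhok

Tomolic: *wetakudukag
  wetakudukag → vetakudukag   [unconditioned shift]
  vetakudukag → vetahuduhag   [unconditioned shift]
  vetahuduhag → vetahuduhak   [unconditioned shift]
  vetahuduhak → vetohuduhok   [vowel merger]
  vetohuduhok (rule 5 does not apply)
  giving Tomolic vetohuduhok.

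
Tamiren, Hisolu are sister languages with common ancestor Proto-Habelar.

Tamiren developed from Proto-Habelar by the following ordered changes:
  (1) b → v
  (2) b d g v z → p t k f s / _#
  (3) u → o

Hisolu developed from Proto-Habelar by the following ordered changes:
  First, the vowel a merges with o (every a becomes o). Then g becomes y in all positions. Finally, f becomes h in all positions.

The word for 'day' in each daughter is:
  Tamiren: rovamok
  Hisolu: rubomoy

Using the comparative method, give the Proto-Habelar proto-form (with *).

Position 7: Tamiren has k, Hisolu has y. Taking the neighbouring segments as reconstructed: Tamiren k could go back to *k or *g; Hisolu y could go back to *g or *y — the one source consistent with every daughter is *g.
Position 3: Tamiren has v, Hisolu has b. Hisolu preserves b here (none of its changes turn any other segment into b), so the proto-segment is *b.
Position 2: Tamiren has o, Hisolu has u. Hisolu preserves u here (none of its changes turn any other segment into u), so the proto-segment is *u.
Verify the candidate proto-form against each daughter:
Tamiren: *rubamog
  rubamog → ruvamog   [unconditioned shift]
  ruvamog → ruvamok   [final devoicing]
  ruvamok → rovamok   [vowel merger]
  giving Tamiren rovamok.
Hisolu: *rubamog
  rubamog → rubomog   [vowel merger]
  rubomog → rubomoy   [unconditioned shift]
  rubomoy (rule 3 does not apply)
  giving Hisolu rubomoy.
No other proto-form is consistent with every reflex, so the reconstruction is *rubamog.

*rubamog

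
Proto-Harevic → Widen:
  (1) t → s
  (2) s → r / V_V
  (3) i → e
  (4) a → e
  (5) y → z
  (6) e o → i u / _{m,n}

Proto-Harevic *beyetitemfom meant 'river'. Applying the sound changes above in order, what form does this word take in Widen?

bezererimfum

Widen: *beyetitemfom > beyesisemfom > beyeriremfom > beyereremfom > bezereremfom > bezererimfum  (by unconditioned shift, rhotacism, vowel merger, unconditioned shift, pre-nasal raising)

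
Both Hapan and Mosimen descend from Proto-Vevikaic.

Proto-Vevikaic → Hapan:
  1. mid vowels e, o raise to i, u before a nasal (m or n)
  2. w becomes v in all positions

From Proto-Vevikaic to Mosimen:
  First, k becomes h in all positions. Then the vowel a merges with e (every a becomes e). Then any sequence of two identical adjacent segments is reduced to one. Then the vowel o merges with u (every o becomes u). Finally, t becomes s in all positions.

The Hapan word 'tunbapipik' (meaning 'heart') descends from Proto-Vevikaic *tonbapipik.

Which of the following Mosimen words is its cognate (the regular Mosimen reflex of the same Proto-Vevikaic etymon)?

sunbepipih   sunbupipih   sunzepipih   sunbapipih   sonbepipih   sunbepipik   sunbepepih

Mosimen: start from *tonbapipik.
  rule 1 (unconditioned shift): tonbapipik → tonbapipih
  rule 2 (vowel merger): tonbapipih → tonbepipih
  rule 3: no change — tonbepipih
  rule 4 (vowel merger): tonbepipih → tunbepipih
  rule 5 (unconditioned shift): tunbepipih → sunbepipih
  ⇒ Mosimen sunbepipih
Among the options, 'sunbepipih' alone shows every Mosimen change applied in order.

sunbepipih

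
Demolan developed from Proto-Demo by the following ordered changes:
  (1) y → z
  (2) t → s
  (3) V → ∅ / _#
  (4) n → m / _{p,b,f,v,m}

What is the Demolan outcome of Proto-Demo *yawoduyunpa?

zawoduzump

Demolan: *yawoduyunpa > zawoduzunpa > zawoduzunp > zawoduzump  (by unconditioned shift, apocope, nasal place assimilation)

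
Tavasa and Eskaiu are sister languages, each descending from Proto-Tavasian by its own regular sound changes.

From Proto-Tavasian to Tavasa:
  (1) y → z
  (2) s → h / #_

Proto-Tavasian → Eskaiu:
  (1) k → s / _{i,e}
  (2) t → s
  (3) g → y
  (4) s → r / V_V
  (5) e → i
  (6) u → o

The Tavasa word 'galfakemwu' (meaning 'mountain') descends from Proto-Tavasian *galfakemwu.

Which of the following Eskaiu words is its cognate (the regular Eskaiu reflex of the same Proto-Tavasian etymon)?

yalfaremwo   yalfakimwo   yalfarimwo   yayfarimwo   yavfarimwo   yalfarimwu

Eskaiu: start from *galfakemwu.
  rule 1 (palatalisation): galfakemwu → galfasemwu
  rule 2: no change — galfasemwu
  rule 3 (unconditioned shift): galfasemwu → yalfasemwu
  rule 4 (rhotacism): yalfasemwu → yalfaremwu
  rule 5 (vowel merger): yalfaremwu → yalfarimwu
  rule 6 (vowel merger): yalfarimwu → yalfarimwo
  ⇒ Eskaiu yalfarimwo
Only 'yalfarimwo' matches the regular Eskaiu development of *galfakemwu.

yalfarimwo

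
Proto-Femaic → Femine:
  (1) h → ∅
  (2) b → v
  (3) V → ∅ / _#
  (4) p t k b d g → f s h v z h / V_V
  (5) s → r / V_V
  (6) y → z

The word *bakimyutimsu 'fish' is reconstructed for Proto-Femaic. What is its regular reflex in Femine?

Femine: start from *bakimyutimsu.
  rule 1: no change — bakimyutimsu
  rule 2 (unconditioned shift): bakimyutimsu → vakimyutimsu
  rule 3 (apocope): vakimyutimsu → vakimyutims
  rule 4 (intervocalic lenition): vakimyutims → vahimyusims
  rule 5 (rhotacism): vahimyusims → vahimyurims
  rule 6 (unconditioned shift): vahimyurims → vahimzurims
  ⇒ Femine vahimzurims

vahimzurims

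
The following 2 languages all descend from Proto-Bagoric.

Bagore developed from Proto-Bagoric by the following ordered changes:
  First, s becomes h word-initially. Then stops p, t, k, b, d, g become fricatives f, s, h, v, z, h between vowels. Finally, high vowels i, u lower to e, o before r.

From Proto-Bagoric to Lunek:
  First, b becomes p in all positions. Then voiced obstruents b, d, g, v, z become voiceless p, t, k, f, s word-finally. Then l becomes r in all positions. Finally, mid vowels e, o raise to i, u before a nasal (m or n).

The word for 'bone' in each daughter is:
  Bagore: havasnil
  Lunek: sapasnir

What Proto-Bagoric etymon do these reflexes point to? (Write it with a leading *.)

Position 3: Bagore has v, Lunek has p. Taking the neighbouring segments as reconstructed: Bagore v could go back to *b or *v; Lunek p could go back to *p or *b — the one source consistent with every daughter is *b.
Position 1: Bagore has h, Lunek has s. Taking the neighbouring segments as reconstructed: Bagore h could go back to *s or *h; Lunek s can only go back to *s — the one source consistent with every daughter is *s.
Position 8: Bagore has l, Lunek has r. Bagore preserves l here (none of its changes turn any other segment into l), so the proto-segment is *l.
The remaining positions agree across the daughters. Check the candidate against every language:
Bagore: start from *sabasnil.
  rule 1 (debuccalisation): sabasnil → habasnil
  rule 2 (intervocalic lenition): habasnil → havasnil
  rule 3: no change — havasnil
  ⇒ Bagore havasnil
Lunek: start from *sabasnil.
  rule 1 (unconditioned shift): sabasnil → sapasnil
  rule 2: no change — sapasnil
  rule 3 (unconditioned shift): sapasnil → sapasnir
  rule 4: no change — sapasnir
  ⇒ Lunek sapasnir
No other proto-form is consistent with every reflex, so the reconstruction is *sabasnil.

*sabasnil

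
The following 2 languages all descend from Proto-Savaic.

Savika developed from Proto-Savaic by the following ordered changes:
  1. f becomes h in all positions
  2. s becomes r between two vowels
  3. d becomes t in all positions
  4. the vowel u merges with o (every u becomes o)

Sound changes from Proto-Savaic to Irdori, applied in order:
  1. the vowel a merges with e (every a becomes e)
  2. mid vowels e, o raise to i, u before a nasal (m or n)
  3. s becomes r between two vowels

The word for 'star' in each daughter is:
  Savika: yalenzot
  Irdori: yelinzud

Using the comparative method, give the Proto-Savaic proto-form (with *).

*yalenzud

Position 7: Savika has o, Irdori has u. Taking the neighbouring segments as reconstructed: Savika o could go back to *o or *u; Irdori u can only go back to *u — the one source consistent with every daughter is *u.
Position 2: Savika has a, Irdori has e. Savika preserves a here (none of its changes turn any other segment into a), so the proto-segment is *a.
Continuing position by position gives *yalenzud; check it forward:
Savika: start from *yalenzud.
  rule 1: no change — yalenzud
  rule 2: no change — yalenzud
  rule 3 (unconditioned shift): yalenzud → yalenzut
  rule 4 (vowel merger): yalenzut → yalenzot
  ⇒ Savika yalenzot
Irdori: *yalenzud
  yalenzud → yelenzud   [vowel merger]
  yelenzud → yelinzud   [pre-nasal raising]
  yelinzud (rule 3 does not apply)
  giving Irdori yelinzud.
*yalenzud is the unique common source.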